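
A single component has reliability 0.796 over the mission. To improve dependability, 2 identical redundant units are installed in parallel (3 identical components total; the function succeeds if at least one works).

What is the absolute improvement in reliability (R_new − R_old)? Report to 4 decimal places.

R_before = 0.796
R_after = 1 − (1 − 0.796)^3 = 0.9915
ΔR = 0.9915 − 0.796 = 0.1955

0.1955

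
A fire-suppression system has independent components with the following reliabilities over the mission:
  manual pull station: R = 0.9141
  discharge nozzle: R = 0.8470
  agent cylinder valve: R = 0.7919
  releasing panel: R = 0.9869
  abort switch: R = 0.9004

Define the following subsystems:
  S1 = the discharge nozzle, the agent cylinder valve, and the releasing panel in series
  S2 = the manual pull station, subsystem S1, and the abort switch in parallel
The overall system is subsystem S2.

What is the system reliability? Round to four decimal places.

Series (discharge nozzle, agent cylinder valve, and releasing panel): 0.847000 × 0.791900 × 0.986900 = 0.661953
Parallel (manual pull station, [0.661953], and abort switch): 1 − (1 − 0.914100)(1 − 0.661953)(1 − 0.900400) = 0.9971

0.9971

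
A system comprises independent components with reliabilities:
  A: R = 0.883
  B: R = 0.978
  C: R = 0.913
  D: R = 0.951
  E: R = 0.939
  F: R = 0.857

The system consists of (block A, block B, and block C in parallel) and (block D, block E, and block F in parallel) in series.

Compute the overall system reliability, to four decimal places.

0.9993

Parallel (A, B, and C): 1 − (1 − 0.883000)(1 − 0.978000)(1 − 0.913000) = 0.999776
Parallel (D, E, and F): 1 − (1 − 0.951000)(1 − 0.939000)(1 − 0.857000) = 0.999573
Series ([0.999776] and [0.999573]): 0.999776 × 0.999573 = 0.9993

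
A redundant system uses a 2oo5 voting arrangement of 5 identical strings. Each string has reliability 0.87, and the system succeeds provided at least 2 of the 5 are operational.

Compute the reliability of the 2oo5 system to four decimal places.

R = Σ_{i=2}^{5} C(5,i) p^i (1−p)^{5−i} with p = 0.87
C(5,2)·0.87^2·0.13^3 = 0.016629
C(5,3)·0.87^3·0.13^2 = 0.111287
C(5,4)·0.87^4·0.13^1 = 0.372383
C(5,5)·0.87^5·0.13^0 = 0.498421
Sum = 0.9987

0.9987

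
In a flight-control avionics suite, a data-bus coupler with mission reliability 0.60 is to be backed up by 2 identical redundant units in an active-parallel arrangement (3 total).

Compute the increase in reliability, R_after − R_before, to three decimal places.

0.336

R_before = 0.60
R_after = 1 − (1 − 0.60)^3 = 0.936
ΔR = 0.936 − 0.60 = 0.336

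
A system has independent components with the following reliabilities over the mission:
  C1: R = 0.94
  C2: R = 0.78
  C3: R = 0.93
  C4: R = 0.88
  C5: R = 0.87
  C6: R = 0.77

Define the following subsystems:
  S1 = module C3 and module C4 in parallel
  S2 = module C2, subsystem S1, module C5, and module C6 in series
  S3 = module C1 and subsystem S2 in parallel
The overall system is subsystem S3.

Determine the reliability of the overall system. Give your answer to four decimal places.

0.9711

Parallel (C3 and C4): 1 − (1 − 0.930000)(1 − 0.880000) = 0.991600
Series (C2, [0.991600], C5, and C6): 0.780000 × 0.991600 × 0.870000 × 0.770000 = 0.518133
Parallel (C1 and [0.518133]): 1 − (1 − 0.940000)(1 − 0.518133) = 0.9711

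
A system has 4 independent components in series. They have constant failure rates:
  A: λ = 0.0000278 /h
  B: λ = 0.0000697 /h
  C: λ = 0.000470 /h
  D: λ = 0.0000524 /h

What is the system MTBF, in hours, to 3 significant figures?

Series of exponential components: λ_sys = Σ λ_i
λ_sys = 0.0000278 + 0.0000697 + 0.000470 + 0.0000524 = 6.1990e-04 /h
MTBF = 1 / λ_sys = 1610 h

1610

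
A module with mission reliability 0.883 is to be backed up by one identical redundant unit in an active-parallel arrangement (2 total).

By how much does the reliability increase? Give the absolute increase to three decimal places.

R_before = 0.883
R_after = 1 − (1 − 0.883)^2 = 0.986
ΔR = 0.986 − 0.883 = 0.103

0.103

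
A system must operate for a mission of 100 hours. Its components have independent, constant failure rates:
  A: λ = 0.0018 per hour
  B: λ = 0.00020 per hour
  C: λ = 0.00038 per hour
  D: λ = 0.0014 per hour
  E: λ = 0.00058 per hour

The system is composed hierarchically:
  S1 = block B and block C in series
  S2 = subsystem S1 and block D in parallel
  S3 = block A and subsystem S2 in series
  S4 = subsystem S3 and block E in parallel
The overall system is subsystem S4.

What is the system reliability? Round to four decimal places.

R(A) = exp(−0.0018 × 100) = 0.835270
R(B) = exp(−0.00020 × 100) = 0.980199
R(C) = exp(−0.00038 × 100) = 0.962713
R(D) = exp(−0.0014 × 100) = 0.869358
R(E) = exp(−0.00058 × 100) = 0.943650
Series (B and C): 0.980199 × 0.962713 = 0.943650
Parallel ([0.943650] and D): 1 − (1 − 0.943650)(1 − 0.869358) = 0.992638
Series (A and [0.992638]): 0.835270 × 0.992638 = 0.829121
Parallel ([0.829121] and E): 1 − (1 − 0.829121)(1 − 0.943650) = 0.9904

0.9904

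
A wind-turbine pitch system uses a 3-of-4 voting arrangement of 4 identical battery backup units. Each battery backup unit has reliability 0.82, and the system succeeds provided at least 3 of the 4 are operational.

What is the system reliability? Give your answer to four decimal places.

0.8491

R = Σ_{i=3}^{4} C(4,i) p^i (1−p)^{4−i} with p = 0.82
C(4,3)·0.82^3·0.18^1 = 0.396985
C(4,4)·0.82^4·0.18^0 = 0.452122
Sum = 0.8491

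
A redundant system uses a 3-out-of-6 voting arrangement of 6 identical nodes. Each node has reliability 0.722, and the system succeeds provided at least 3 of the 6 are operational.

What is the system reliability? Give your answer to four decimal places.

0.9456

R = Σ_{i=3}^{6} C(6,i) p^i (1−p)^{6−i} with p = 0.722
C(6,3)·0.722^3·0.278^3 = 0.161725
C(6,4)·0.722^4·0.278^2 = 0.315014
C(6,5)·0.722^5·0.278^1 = 0.327252
C(6,6)·0.722^6·0.278^0 = 0.141652
Sum = 0.9456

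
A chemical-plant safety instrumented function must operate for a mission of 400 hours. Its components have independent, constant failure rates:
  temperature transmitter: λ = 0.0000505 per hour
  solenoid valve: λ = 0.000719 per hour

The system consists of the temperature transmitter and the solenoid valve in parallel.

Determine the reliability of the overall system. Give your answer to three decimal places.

0.995

R(temperature transmitter) = exp(−0.0000505 × 400) = 0.98000
R(solenoid valve) = exp(−0.000719 × 400) = 0.75006
Parallel (temperature transmitter and solenoid valve): 1 − (1 − 0.98000)(1 − 0.75006) = 0.995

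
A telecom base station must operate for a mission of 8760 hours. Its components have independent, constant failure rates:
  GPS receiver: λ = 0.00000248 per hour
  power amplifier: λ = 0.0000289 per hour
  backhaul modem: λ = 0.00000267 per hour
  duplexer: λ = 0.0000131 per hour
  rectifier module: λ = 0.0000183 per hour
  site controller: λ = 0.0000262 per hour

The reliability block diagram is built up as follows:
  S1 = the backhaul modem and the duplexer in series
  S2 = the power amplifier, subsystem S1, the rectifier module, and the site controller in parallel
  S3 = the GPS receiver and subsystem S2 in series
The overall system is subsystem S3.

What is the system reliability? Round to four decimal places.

R(GPS receiver) = exp(−0.00000248 × 8760) = 0.978509
R(power amplifier) = exp(−0.0000289 × 8760) = 0.776341
R(backhaul modem) = exp(−0.00000267 × 8760) = 0.976882
R(duplexer) = exp(−0.0000131 × 8760) = 0.891584
R(rectifier module) = exp(−0.0000183 × 8760) = 0.851881
R(site controller) = exp(−0.0000262 × 8760) = 0.794921
Series (backhaul modem and duplexer): 0.976882 × 0.891584 = 0.870972
Parallel (power amplifier, [0.870972], rectifier module, and site controller): 1 − (1 − 0.776341)(1 − 0.870972)(1 − 0.851881)(1 − 0.794921) = 0.999123
Series (GPS receiver and [0.999123]): 0.978509 × 0.999123 = 0.9777

0.9777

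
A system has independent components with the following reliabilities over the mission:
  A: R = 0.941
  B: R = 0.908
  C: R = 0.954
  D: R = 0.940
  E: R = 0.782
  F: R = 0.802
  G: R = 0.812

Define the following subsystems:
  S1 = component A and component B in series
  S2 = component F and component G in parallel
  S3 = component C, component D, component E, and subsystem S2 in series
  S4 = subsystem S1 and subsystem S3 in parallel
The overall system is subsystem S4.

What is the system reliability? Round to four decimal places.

0.9527

Series (A and B): 0.941000 × 0.908000 = 0.854428
Parallel (F and G): 1 − (1 − 0.802000)(1 − 0.812000) = 0.962776
Series (C, D, E, and [0.962776]): 0.954000 × 0.940000 × 0.782000 × 0.962776 = 0.675162
Parallel ([0.854428] and [0.675162]): 1 − (1 − 0.854428)(1 − 0.675162) = 0.9527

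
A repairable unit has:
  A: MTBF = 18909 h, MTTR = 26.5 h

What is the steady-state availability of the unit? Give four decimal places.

0.9986

A(A) = MTBF/(MTBF+MTTR) = 18909/(18909+26.5) = 0.9986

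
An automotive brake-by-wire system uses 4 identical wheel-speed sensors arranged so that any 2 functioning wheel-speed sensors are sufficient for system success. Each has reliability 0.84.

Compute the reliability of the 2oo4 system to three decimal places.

0.986

R = Σ_{i=2}^{4} C(4,i) p^i (1−p)^{4−i} with p = 0.84
C(4,2)·0.84^2·0.16^2 = 0.10838
C(4,3)·0.84^3·0.16^1 = 0.37933
C(4,4)·0.84^4·0.16^0 = 0.49787
Sum = 0.986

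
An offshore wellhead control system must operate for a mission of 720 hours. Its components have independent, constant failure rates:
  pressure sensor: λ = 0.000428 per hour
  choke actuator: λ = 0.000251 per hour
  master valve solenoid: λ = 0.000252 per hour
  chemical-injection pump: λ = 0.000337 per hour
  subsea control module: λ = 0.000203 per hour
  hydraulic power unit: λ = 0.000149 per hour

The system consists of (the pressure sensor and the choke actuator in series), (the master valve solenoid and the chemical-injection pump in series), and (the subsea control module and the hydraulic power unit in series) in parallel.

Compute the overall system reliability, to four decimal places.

R(pressure sensor) = exp(−0.000428 × 720) = 0.734798
R(choke actuator) = exp(−0.000251 × 720) = 0.834669
R(master valve solenoid) = exp(−0.000252 × 720) = 0.834068
R(chemical-injection pump) = exp(−0.000337 × 720) = 0.784554
R(subsea control module) = exp(−0.000203 × 720) = 0.864019
R(hydraulic power unit) = exp(−0.000149 × 720) = 0.898274
Series (pressure sensor and choke actuator): 0.734798 × 0.834669 = 0.613313
Series (master valve solenoid and chemical-injection pump): 0.834068 × 0.784554 = 0.654371
Series (subsea control module and hydraulic power unit): 0.864019 × 0.898274 = 0.776126
Parallel ([0.613313], [0.654371], and [0.776126]): 1 − (1 − 0.613313)(1 − 0.654371)(1 − 0.776126) = 0.9701

0.9701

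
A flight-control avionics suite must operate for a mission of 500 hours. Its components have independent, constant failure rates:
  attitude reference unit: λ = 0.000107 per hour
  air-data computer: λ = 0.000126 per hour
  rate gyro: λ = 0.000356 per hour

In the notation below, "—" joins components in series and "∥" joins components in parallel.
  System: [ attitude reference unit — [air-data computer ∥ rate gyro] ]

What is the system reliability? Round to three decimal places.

R(attitude reference unit) = exp(−0.000107 × 500) = 0.94791
R(air-data computer) = exp(−0.000126 × 500) = 0.93894
R(rate gyro) = exp(−0.000356 × 500) = 0.83694
Parallel (air-data computer and rate gyro): 1 − (1 − 0.93894)(1 − 0.83694) = 0.99004
Series (attitude reference unit and [0.99004]): 0.94791 × 0.99004 = 0.938

0.938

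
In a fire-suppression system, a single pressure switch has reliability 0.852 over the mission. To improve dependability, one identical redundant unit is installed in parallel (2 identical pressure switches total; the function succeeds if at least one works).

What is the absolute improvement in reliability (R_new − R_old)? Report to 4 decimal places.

R_before = 0.852
R_after = 1 − (1 − 0.852)^2 = 0.9781
ΔR = 0.9781 − 0.852 = 0.1261

0.1261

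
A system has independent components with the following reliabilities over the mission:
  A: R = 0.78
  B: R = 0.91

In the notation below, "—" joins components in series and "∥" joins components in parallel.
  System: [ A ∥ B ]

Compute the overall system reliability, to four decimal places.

0.9802

Parallel (A and B): 1 − (1 − 0.780000)(1 − 0.910000) = 0.9802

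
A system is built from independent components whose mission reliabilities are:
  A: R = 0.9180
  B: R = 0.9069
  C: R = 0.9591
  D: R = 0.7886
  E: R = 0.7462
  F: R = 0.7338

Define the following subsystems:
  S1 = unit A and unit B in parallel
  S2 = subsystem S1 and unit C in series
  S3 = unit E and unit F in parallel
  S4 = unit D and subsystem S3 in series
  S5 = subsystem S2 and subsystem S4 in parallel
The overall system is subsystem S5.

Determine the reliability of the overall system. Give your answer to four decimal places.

Parallel (A and B): 1 − (1 − 0.918000)(1 − 0.906900) = 0.992366
Series ([0.992366] and C): 0.992366 × 0.959100 = 0.951778
Parallel (E and F): 1 − (1 − 0.746200)(1 − 0.733800) = 0.932438
Series (D and [0.932438]): 0.788600 × 0.932438 = 0.735321
Parallel ([0.951778] and [0.735321]): 1 − (1 − 0.951778)(1 − 0.735321) = 0.9872

0.9872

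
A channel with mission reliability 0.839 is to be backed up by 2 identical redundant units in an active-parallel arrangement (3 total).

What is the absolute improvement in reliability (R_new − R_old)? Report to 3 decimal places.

0.157

R_before = 0.839
R_after = 1 − (1 − 0.839)^3 = 0.996
ΔR = 0.996 − 0.839 = 0.157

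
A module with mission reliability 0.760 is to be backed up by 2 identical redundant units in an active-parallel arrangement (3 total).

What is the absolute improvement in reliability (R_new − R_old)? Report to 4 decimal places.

R_before = 0.760
R_after = 1 − (1 − 0.760)^3 = 0.9862
ΔR = 0.9862 − 0.760 = 0.2262

0.2262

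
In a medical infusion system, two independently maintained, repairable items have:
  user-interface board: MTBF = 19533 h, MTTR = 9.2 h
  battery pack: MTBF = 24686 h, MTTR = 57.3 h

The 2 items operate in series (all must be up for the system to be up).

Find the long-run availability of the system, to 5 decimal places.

A(user-interface board) = MTBF/(MTBF+MTTR) = 19533/(19533+9.2) = 0.999529
A(battery pack) = MTBF/(MTBF+MTTR) = 24686/(24686+57.3) = 0.997684
Series availability: 0.999529 × 0.997684 = 0.99721

0.99721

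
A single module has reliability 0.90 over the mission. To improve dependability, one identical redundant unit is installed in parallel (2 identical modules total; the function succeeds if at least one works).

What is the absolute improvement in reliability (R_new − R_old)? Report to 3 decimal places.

0.090

R_before = 0.90
R_after = 1 − (1 − 0.90)^2 = 0.990
ΔR = 0.990 − 0.90 = 0.090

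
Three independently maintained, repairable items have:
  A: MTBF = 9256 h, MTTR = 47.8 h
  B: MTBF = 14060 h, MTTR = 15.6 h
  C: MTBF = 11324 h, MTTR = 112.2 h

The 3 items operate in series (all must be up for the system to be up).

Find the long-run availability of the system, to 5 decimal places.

A(A) = MTBF/(MTBF+MTTR) = 9256/(9256+47.8) = 0.994862
A(B) = MTBF/(MTBF+MTTR) = 14060/(14060+15.6) = 0.998892
A(C) = MTBF/(MTBF+MTTR) = 11324/(11324+112.2) = 0.990189
Series availability: 0.994862 × 0.998892 × 0.990189 = 0.98401

0.98401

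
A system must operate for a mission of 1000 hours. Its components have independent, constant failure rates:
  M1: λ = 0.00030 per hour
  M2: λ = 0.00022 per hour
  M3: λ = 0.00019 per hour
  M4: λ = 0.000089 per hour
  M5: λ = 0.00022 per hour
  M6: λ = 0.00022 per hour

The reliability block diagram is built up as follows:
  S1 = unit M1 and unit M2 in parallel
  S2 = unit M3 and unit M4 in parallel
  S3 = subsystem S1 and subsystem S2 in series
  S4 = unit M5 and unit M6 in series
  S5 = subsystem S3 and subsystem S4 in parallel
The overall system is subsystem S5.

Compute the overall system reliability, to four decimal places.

0.9768

R(M1) = exp(−0.00030 × 1000) = 0.740818
R(M2) = exp(−0.00022 × 1000) = 0.802519
R(M3) = exp(−0.00019 × 1000) = 0.826959
R(M4) = exp(−0.000089 × 1000) = 0.914846
R(M5) = exp(−0.00022 × 1000) = 0.802519
R(M6) = exp(−0.00022 × 1000) = 0.802519
Parallel (M1 and M2): 1 − (1 − 0.740818)(1 − 0.802519) = 0.948816
Parallel (M3 and M4): 1 − (1 − 0.826959)(1 − 0.914846) = 0.985265
Series ([0.948816] and [0.985265]): 0.948816 × 0.985265 = 0.934835
Series (M5 and M6): 0.802519 × 0.802519 = 0.644037
Parallel ([0.934835] and [0.644037]): 1 − (1 − 0.934835)(1 − 0.644037) = 0.9768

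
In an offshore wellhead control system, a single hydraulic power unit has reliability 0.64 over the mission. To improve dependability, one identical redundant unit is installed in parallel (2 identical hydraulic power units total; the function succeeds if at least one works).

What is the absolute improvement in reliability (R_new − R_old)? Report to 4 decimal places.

0.2304

R_before = 0.64
R_after = 1 − (1 − 0.64)^2 = 0.8704
ΔR = 0.8704 − 0.64 = 0.2304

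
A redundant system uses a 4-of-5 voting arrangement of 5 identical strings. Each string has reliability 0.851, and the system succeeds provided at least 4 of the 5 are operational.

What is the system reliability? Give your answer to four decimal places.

R = Σ_{i=4}^{5} C(5,i) p^i (1−p)^{5−i} with p = 0.851
C(5,4)·0.851^4·0.149^1 = 0.390728
C(5,5)·0.851^5·0.149^0 = 0.446321
Sum = 0.8370

0.8370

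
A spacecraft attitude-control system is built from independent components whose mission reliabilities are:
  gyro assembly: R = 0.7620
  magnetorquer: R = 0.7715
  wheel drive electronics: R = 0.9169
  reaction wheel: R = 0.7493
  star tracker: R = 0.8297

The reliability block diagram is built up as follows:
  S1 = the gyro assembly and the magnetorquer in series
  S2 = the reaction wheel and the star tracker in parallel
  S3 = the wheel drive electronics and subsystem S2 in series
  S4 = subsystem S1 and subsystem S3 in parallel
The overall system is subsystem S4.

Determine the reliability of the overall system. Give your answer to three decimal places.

Series (gyro assembly and magnetorquer): 0.76200 × 0.77150 = 0.58788
Parallel (reaction wheel and star tracker): 1 − (1 − 0.74930)(1 − 0.82970) = 0.95731
Series (wheel drive electronics and [0.95731]): 0.91690 × 0.95731 = 0.87776
Parallel ([0.58788] and [0.87776]): 1 − (1 − 0.58788)(1 − 0.87776) = 0.950

0.950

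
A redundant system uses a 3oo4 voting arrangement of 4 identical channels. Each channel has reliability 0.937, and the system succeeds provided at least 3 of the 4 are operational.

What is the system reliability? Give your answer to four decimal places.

0.9781

R = Σ_{i=3}^{4} C(4,i) p^i (1−p)^{4−i} with p = 0.937
C(4,3)·0.937^3·0.063^1 = 0.207310
C(4,4)·0.937^4·0.063^0 = 0.770830
Sum = 0.9781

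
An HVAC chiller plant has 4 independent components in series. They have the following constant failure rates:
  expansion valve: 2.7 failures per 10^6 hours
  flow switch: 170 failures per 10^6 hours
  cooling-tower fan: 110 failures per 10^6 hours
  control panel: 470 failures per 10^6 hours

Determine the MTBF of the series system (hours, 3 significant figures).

Series of exponential components: λ_sys = Σ λ_i
λ_sys = 0.0000027 + 0.00017 + 0.00011 + 0.00047 = 7.5270e-04 /h
MTBF = 1 / λ_sys = 1330 h

1330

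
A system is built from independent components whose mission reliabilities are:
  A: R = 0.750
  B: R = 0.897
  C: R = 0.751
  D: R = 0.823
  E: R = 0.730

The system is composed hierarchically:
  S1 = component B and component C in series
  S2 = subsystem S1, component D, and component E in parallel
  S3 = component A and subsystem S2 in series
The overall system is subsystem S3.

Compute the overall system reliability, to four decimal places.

Series (B and C): 0.897000 × 0.751000 = 0.673647
Parallel ([0.673647], D, and E): 1 − (1 − 0.673647)(1 − 0.823000)(1 − 0.730000) = 0.984404
Series (A and [0.984404]): 0.750000 × 0.984404 = 0.7383

0.7383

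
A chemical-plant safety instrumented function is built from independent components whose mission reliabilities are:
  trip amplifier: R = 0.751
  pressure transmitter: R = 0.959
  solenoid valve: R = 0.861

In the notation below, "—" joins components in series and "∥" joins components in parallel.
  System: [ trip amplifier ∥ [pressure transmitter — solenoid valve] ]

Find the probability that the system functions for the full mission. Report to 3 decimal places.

Series (pressure transmitter and solenoid valve): 0.95900 × 0.86100 = 0.82570
Parallel (trip amplifier and [0.82570]): 1 − (1 − 0.75100)(1 − 0.82570) = 0.957

0.957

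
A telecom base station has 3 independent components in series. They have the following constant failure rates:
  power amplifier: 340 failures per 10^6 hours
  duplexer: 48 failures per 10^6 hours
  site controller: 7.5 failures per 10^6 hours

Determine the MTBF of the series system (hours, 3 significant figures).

2530

Series of exponential components: λ_sys = Σ λ_i
λ_sys = 0.00034 + 0.000048 + 0.0000075 = 3.9550e-04 /h
MTBF = 1 / λ_sys = 2530 h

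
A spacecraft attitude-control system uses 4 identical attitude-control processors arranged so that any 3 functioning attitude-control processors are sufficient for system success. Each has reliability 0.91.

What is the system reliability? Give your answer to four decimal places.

0.9570

R = Σ_{i=3}^{4} C(4,i) p^i (1−p)^{4−i} with p = 0.91
C(4,3)·0.91^3·0.09^1 = 0.271286
C(4,4)·0.91^4·0.09^0 = 0.685750
Sum = 0.9570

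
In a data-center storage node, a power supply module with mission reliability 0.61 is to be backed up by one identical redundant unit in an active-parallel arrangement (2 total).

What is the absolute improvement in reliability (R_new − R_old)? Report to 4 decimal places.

0.2379

R_before = 0.61
R_after = 1 − (1 − 0.61)^2 = 0.8479
ΔR = 0.8479 − 0.61 = 0.2379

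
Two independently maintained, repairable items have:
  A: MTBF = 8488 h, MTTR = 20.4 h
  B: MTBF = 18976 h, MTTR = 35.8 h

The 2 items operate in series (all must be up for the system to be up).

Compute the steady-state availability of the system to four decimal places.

0.9957

A(A) = MTBF/(MTBF+MTTR) = 8488/(8488+20.4) = 0.997602
A(B) = MTBF/(MTBF+MTTR) = 18976/(18976+35.8) = 0.998117
Series availability: 0.997602 × 0.998117 = 0.9957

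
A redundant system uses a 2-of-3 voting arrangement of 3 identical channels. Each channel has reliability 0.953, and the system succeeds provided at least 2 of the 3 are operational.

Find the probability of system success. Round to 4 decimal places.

0.9936

R = Σ_{i=2}^{3} C(3,i) p^i (1−p)^{3−i} with p = 0.953
C(3,2)·0.953^2·0.047^1 = 0.128057
C(3,3)·0.953^3·0.047^0 = 0.865523
Sum = 0.9936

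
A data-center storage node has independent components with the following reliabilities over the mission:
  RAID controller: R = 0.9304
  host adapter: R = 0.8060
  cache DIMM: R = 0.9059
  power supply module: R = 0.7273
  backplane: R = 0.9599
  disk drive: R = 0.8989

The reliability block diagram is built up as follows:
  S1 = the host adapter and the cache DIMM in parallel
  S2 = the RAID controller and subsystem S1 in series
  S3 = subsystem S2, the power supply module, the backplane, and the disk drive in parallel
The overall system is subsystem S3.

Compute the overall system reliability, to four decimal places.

0.9999

Parallel (host adapter and cache DIMM): 1 − (1 − 0.806000)(1 − 0.905900) = 0.981745
Series (RAID controller and [0.981745]): 0.930400 × 0.981745 = 0.913416
Parallel ([0.913416], power supply module, backplane, and disk drive): 1 − (1 − 0.913416)(1 − 0.727300)(1 − 0.959900)(1 − 0.898900) = 0.9999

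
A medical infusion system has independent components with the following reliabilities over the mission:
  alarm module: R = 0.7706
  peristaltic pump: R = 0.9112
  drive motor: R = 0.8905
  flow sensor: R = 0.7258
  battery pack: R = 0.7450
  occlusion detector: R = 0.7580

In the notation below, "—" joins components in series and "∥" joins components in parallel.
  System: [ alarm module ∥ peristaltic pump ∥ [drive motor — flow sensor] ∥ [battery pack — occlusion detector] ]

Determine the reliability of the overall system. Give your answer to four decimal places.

Series (drive motor and flow sensor): 0.890500 × 0.725800 = 0.646325
Series (battery pack and occlusion detector): 0.745000 × 0.758000 = 0.564710
Parallel (alarm module, peristaltic pump, [0.646325], and [0.564710]): 1 − (1 − 0.770600)(1 − 0.911200)(1 − 0.646325)(1 − 0.564710) = 0.9969

0.9969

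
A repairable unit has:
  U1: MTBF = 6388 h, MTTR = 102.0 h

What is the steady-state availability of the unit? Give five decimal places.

A(U1) = MTBF/(MTBF+MTTR) = 6388/(6388+102.0) = 0.98428

0.98428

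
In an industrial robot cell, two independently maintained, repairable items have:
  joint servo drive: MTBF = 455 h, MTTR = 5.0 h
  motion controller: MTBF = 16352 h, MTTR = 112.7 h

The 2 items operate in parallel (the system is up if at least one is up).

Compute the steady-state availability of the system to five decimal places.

A(joint servo drive) = MTBF/(MTBF+MTTR) = 455/(455+5.0) = 0.989130
A(motion controller) = MTBF/(MTBF+MTTR) = 16352/(16352+112.7) = 0.993155
Parallel availability: 1 − (1 − 0.989130)(1 − 0.993155) = 0.99993

0.99993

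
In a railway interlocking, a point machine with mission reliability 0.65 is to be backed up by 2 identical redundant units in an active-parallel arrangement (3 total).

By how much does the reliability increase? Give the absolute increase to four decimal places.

R_before = 0.65
R_after = 1 − (1 − 0.65)^3 = 0.9571
ΔR = 0.9571 − 0.65 = 0.3071

0.3071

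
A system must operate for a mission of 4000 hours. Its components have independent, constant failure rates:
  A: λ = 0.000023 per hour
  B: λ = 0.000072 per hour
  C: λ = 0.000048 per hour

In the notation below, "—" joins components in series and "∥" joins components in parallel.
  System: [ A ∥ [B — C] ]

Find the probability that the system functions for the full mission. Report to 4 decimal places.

0.9665

R(A) = exp(−0.000023 × 4000) = 0.912105
R(B) = exp(−0.000072 × 4000) = 0.749762
R(C) = exp(−0.000048 × 4000) = 0.825307
Series (B and C): 0.749762 × 0.825307 = 0.618784
Parallel (A and [0.618784]): 1 − (1 − 0.912105)(1 − 0.618784) = 0.9665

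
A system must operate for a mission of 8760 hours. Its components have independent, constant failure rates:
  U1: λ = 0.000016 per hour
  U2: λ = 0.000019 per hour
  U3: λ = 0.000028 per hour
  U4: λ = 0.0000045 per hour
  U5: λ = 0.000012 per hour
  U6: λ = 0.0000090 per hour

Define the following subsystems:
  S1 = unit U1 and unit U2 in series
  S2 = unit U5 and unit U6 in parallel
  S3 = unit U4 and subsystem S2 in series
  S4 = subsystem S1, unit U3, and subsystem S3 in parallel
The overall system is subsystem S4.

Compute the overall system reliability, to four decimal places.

R(U1) = exp(−0.000016 × 8760) = 0.869219
R(U2) = exp(−0.000019 × 8760) = 0.846674
R(U3) = exp(−0.000028 × 8760) = 0.782485
R(U4) = exp(−0.0000045 × 8760) = 0.961347
R(U5) = exp(−0.000012 × 8760) = 0.900216
R(U6) = exp(−0.0000090 × 8760) = 0.924188
Series (U1 and U2): 0.869219 × 0.846674 = 0.735945
Parallel (U5 and U6): 1 − (1 − 0.900216)(1 − 0.924188) = 0.992435
Series (U4 and [0.992435]): 0.961347 × 0.992435 = 0.954074
Parallel ([0.735945], U3, and [0.954074]): 1 − (1 − 0.735945)(1 − 0.782485)(1 − 0.954074) = 0.9974

0.9974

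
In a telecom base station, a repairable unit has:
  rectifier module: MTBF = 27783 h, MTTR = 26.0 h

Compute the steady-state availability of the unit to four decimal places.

A(rectifier module) = MTBF/(MTBF+MTTR) = 27783/(27783+26.0) = 0.9991

0.9991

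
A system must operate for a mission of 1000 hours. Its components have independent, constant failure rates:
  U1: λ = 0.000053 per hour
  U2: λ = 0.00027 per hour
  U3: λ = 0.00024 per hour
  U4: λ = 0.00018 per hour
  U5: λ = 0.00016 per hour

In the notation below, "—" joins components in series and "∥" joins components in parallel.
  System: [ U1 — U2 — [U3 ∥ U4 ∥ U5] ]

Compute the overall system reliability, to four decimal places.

0.7202

R(U1) = exp(−0.000053 × 1000) = 0.948380
R(U2) = exp(−0.00027 × 1000) = 0.763379
R(U3) = exp(−0.00024 × 1000) = 0.786628
R(U4) = exp(−0.00018 × 1000) = 0.835270
R(U5) = exp(−0.00016 × 1000) = 0.852144
Parallel (U3, U4, and U5): 1 − (1 − 0.786628)(1 − 0.835270)(1 − 0.852144) = 0.994803
Series (U1, U2, and [0.994803]): 0.948380 × 0.763379 × 0.994803 = 0.7202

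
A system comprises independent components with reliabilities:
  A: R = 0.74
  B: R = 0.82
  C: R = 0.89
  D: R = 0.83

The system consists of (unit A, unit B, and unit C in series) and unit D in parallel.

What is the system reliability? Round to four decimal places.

Series (A, B, and C): 0.740000 × 0.820000 × 0.890000 = 0.540052
Parallel ([0.540052] and D): 1 − (1 − 0.540052)(1 − 0.830000) = 0.9218

0.9218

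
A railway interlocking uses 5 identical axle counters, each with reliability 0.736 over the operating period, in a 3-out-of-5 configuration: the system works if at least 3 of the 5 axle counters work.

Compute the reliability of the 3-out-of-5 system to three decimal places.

0.881

R = Σ_{i=3}^{5} C(5,i) p^i (1−p)^{5−i} with p = 0.736
C(5,3)·0.736^3·0.264^2 = 0.27787
C(5,4)·0.736^4·0.264^1 = 0.38733
C(5,5)·0.736^5·0.264^0 = 0.21597
Sum = 0.881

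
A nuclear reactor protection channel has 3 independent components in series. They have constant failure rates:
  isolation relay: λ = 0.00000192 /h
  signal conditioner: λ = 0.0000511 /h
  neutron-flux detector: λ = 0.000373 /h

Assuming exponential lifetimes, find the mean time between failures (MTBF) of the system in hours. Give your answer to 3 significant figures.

2350

Series of exponential components: λ_sys = Σ λ_i
λ_sys = 0.00000192 + 0.0000511 + 0.000373 = 4.2602e-04 /h
MTBF = 1 / λ_sys = 2350 h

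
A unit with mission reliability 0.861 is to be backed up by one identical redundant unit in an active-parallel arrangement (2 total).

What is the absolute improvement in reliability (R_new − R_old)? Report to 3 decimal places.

0.120

R_before = 0.861
R_after = 1 − (1 − 0.861)^2 = 0.981
ΔR = 0.981 − 0.861 = 0.120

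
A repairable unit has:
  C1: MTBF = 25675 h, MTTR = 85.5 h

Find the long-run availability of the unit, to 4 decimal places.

0.9967

A(C1) = MTBF/(MTBF+MTTR) = 25675/(25675+85.5) = 0.9967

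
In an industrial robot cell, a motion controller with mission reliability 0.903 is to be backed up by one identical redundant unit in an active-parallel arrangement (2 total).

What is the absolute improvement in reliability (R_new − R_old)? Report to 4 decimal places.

R_before = 0.903
R_after = 1 − (1 − 0.903)^2 = 0.9906
ΔR = 0.9906 − 0.903 = 0.0876

0.0876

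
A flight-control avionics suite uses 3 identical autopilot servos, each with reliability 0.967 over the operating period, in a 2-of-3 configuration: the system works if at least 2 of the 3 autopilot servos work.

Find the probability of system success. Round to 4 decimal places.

R = Σ_{i=2}^{3} C(3,i) p^i (1−p)^{3−i} with p = 0.967
C(3,2)·0.967^2·0.033^1 = 0.092574
C(3,3)·0.967^3·0.033^0 = 0.904231
Sum = 0.9968

0.9968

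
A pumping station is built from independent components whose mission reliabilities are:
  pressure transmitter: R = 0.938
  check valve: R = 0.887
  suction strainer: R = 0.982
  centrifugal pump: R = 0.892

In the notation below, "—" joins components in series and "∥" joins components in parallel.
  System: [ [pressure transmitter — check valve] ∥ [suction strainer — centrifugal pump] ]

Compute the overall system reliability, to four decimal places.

0.9792

Series (pressure transmitter and check valve): 0.938000 × 0.887000 = 0.832006
Series (suction strainer and centrifugal pump): 0.982000 × 0.892000 = 0.875944
Parallel ([0.832006] and [0.875944]): 1 − (1 − 0.832006)(1 − 0.875944) = 0.9792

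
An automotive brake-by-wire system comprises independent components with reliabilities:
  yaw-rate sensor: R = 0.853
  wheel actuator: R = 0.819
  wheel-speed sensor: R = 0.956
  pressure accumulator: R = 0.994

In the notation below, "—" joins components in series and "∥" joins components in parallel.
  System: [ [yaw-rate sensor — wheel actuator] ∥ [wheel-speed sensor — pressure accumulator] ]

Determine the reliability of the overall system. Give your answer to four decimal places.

0.9850

Series (yaw-rate sensor and wheel actuator): 0.853000 × 0.819000 = 0.698607
Series (wheel-speed sensor and pressure accumulator): 0.956000 × 0.994000 = 0.950264
Parallel ([0.698607] and [0.950264]): 1 − (1 − 0.698607)(1 − 0.950264) = 0.9850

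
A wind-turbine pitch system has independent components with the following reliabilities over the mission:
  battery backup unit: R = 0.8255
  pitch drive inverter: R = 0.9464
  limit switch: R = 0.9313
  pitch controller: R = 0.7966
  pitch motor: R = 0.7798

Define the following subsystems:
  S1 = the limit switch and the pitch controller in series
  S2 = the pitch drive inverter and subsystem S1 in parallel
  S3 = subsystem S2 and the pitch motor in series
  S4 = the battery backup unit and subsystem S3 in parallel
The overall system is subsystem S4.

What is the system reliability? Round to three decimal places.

Series (limit switch and pitch controller): 0.93130 × 0.79660 = 0.74187
Parallel (pitch drive inverter and [0.74187]): 1 − (1 − 0.94640)(1 − 0.74187) = 0.98616
Series ([0.98616] and pitch motor): 0.98616 × 0.77980 = 0.76901
Parallel (battery backup unit and [0.76901]): 1 − (1 − 0.82550)(1 − 0.76901) = 0.960

0.960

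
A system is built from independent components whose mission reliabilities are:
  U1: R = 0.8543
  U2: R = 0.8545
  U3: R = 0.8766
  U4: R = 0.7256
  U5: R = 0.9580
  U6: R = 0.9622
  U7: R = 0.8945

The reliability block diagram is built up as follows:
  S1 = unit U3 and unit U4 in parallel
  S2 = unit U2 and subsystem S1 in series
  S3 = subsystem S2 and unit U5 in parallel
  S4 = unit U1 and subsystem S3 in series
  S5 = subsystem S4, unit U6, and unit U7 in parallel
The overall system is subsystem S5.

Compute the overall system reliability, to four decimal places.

Parallel (U3 and U4): 1 − (1 − 0.876600)(1 − 0.725600) = 0.966139
Series (U2 and [0.966139]): 0.854500 × 0.966139 = 0.825566
Parallel ([0.825566] and U5): 1 − (1 − 0.825566)(1 − 0.958000) = 0.992674
Series (U1 and [0.992674]): 0.854300 × 0.992674 = 0.848041
Parallel ([0.848041], U6, and U7): 1 − (1 − 0.848041)(1 − 0.962200)(1 − 0.894500) = 0.9994

0.9994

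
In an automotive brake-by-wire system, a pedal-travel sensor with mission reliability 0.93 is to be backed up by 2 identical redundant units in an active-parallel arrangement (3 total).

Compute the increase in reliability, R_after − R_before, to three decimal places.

R_before = 0.93
R_after = 1 − (1 − 0.93)^3 = 1.000
ΔR = 1.000 − 0.93 = 0.070

0.070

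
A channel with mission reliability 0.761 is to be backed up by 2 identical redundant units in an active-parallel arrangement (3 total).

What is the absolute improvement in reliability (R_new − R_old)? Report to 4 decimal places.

R_before = 0.761
R_after = 1 − (1 − 0.761)^3 = 0.9863
ΔR = 0.9863 − 0.761 = 0.2253

0.2253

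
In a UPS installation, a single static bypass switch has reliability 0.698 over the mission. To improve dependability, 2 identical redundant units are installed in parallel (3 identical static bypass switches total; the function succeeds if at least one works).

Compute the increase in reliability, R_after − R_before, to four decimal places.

R_before = 0.698
R_after = 1 − (1 − 0.698)^3 = 0.9725
ΔR = 0.9725 − 0.698 = 0.2745

0.2745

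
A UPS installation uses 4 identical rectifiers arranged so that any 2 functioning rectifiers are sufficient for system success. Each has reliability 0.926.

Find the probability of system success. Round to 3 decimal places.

0.998

R = Σ_{i=2}^{4} C(4,i) p^i (1−p)^{4−i} with p = 0.926
C(4,2)·0.926^2·0.074^2 = 0.02817
C(4,3)·0.926^3·0.074^1 = 0.23503
C(4,4)·0.926^4·0.074^0 = 0.73527
Sum = 0.998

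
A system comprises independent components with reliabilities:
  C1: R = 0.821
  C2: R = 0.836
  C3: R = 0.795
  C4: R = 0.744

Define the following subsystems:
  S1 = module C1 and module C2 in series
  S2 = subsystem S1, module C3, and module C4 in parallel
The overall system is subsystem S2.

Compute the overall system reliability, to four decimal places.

0.9835

Series (C1 and C2): 0.821000 × 0.836000 = 0.686356
Parallel ([0.686356], C3, and C4): 1 − (1 − 0.686356)(1 − 0.795000)(1 − 0.744000) = 0.9835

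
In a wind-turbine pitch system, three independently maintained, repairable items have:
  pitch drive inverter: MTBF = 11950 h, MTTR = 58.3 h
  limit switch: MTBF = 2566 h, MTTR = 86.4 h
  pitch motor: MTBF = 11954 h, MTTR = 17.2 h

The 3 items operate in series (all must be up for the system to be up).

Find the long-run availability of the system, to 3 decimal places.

A(pitch drive inverter) = MTBF/(MTBF+MTTR) = 11950/(11950+58.3) = 0.995145
A(limit switch) = MTBF/(MTBF+MTTR) = 2566/(2566+86.4) = 0.967426
A(pitch motor) = MTBF/(MTBF+MTTR) = 11954/(11954+17.2) = 0.998563
Series availability: 0.995145 × 0.967426 × 0.998563 = 0.961

0.961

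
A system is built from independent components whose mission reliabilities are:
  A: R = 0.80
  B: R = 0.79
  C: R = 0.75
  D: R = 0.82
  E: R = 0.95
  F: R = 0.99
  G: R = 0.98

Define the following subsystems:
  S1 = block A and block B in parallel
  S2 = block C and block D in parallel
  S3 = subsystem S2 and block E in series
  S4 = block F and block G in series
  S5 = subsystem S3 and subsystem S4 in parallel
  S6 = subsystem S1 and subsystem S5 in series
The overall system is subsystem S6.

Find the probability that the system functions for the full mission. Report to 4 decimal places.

0.9554

Parallel (A and B): 1 − (1 − 0.800000)(1 − 0.790000) = 0.958000
Parallel (C and D): 1 − (1 − 0.750000)(1 − 0.820000) = 0.955000
Series ([0.955000] and E): 0.955000 × 0.950000 = 0.907250
Series (F and G): 0.990000 × 0.980000 = 0.970200
Parallel ([0.907250] and [0.970200]): 1 − (1 − 0.907250)(1 − 0.970200) = 0.997236
Series ([0.958000] and [0.997236]): 0.958000 × 0.997236 = 0.9554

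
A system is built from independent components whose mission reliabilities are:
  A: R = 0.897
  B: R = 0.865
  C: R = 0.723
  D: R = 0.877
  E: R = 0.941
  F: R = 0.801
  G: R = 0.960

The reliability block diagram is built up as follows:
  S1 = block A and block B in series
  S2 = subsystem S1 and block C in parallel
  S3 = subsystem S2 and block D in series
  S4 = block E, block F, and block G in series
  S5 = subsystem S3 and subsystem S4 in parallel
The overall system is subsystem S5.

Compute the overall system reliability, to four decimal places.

0.9510

Series (A and B): 0.897000 × 0.865000 = 0.775905
Parallel ([0.775905] and C): 1 − (1 − 0.775905)(1 − 0.723000) = 0.937926
Series ([0.937926] and D): 0.937926 × 0.877000 = 0.822561
Series (E, F, and G): 0.941000 × 0.801000 × 0.960000 = 0.723591
Parallel ([0.822561] and [0.723591]): 1 − (1 − 0.822561)(1 − 0.723591) = 0.9510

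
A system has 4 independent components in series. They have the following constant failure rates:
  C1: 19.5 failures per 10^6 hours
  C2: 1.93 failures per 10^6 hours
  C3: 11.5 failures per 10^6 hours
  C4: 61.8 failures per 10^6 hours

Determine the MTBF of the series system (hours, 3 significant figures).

Series of exponential components: λ_sys = Σ λ_i
λ_sys = 0.0000195 + 0.00000193 + 0.0000115 + 0.0000618 = 9.4730e-05 /h
MTBF = 1 / λ_sys = 10600 h

10600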